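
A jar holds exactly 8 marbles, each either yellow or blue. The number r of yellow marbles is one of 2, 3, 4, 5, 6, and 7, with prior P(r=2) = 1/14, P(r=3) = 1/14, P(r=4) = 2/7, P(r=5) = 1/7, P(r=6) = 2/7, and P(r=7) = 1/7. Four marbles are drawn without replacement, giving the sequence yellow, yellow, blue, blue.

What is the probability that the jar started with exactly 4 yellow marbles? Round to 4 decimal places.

0.4660

For each hypothesis, P(data | H) works out to: P(data | r = 2) = (2/8)(1/7)(6/6)(5/5) = 0.035714; P(data | r = 3) = (3/8)(2/7)(5/6)(4/5) = 0.071429; P(data | r = 4) = (4/8)(3/7)(4/6)(3/5) = 0.085714; P(data | r = 5) = (5/8)(4/7)(3/6)(2/5) = 0.071429; P(data | r = 6) = (6/8)(5/7)(2/6)(1/5) = 0.035714; P(data | r = 7) = (7/8)(6/7)(1/6)(0/5) = 0.
The prior-weighted likelihoods are 1/14 · 0.035714 = 0.002551, 1/14 · 0.071429 = 0.005102, 2/7 · 0.085714 = 0.02449, 1/7 · 0.071429 = 0.010204, 2/7 · 0.035714 = 0.010204, 1/7 · 0 = 0; summing to 0.052551.
Hence P(r = 4 | data) = (0.02449) / (0.052551) = 0.46602.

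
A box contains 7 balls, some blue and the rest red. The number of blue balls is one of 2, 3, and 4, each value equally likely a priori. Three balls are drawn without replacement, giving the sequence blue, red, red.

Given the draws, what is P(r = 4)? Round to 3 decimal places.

Compute the likelihood of the observed sequence for each case: P(data | r = 2) = (2/7)(5/6)(4/5) = 4/21; P(data | r = 3) = (3/7)(4/6)(3/5) = 6/35; P(data | r = 4) = (4/7)(3/6)(2/5) = 4/35.
Multiplying each by its prior: 1/3 · 4/21 = 4/63, 1/3 · 6/35 = 2/35, 1/3 · 4/35 = 4/105; summing to 10/63.
By Bayes' rule, P(r = 4 | data) = (4/105) / (10/63) = 6/25.

0.240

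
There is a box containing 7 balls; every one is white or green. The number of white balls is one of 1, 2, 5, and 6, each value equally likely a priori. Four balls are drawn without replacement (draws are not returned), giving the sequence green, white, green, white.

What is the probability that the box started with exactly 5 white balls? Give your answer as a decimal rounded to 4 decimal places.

0.5000

The likelihood of the observed sequence under each hypothesis: P(data | r = 1) = (6/7)(1/6)(5/5)(0/4) = 0; P(data | r = 2) = (5/7)(2/6)(4/5)(1/4) = 1/21; P(data | r = 5) = (2/7)(5/6)(1/5)(4/4) = 1/21; P(data | r = 6) = (1/7)(6/6)(0/5) = 0.
Weighting by the prior gives 1/4 · 0 = 0, 1/4 · 1/21 = 1/84, 1/4 · 1/21 = 1/84, 1/4 · 0 = 0; these sum to 1/42.
So P(r = 5 | data) = (1/84) / (1/42) = 1/2.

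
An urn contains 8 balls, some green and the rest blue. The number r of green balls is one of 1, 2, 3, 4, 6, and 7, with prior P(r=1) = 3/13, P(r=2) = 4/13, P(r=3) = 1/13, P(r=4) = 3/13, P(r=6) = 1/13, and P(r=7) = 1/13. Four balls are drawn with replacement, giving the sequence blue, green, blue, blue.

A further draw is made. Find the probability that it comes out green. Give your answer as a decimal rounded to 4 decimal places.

0.2851

Under each hypothesis, the probability of the observed sequence is: P(data | r = 1) = (7/8)(1/8)(7/8)(7/8) = 0.08374; P(data | r = 2) = (6/8)(2/8)(6/8)(6/8) = 0.10547; P(data | r = 3) = (5/8)(3/8)(5/8)(5/8) = 0.091553; P(data | r = 4) = (4/8)(4/8)(4/8)(4/8) = 0.0625; P(data | r = 6) = (2/8)(6/8)(2/8)(2/8) = 0.011719; P(data | r = 7) = (1/8)(7/8)(1/8)(1/8) = 0.001709.
Weighting by the prior gives 3/13 · 0.08374 = 0.019325, 4/13 · 0.10547 = 0.032452, 1/13 · 0.091553 = 0.0070425, 3/13 · 0.0625 = 0.014423, 1/13 · 0.011719 = 0.00090144, 1/13 · 0.001709 = 0.00013146; summing to 0.074275.
The posterior is then P(r = 1 | data) = 0.26018, P(r = 2 | data) = 0.43692, P(r = 3 | data) = 0.094817, P(r = 4 | data) = 0.19418, P(r = 6 | data) = 0.012137, P(r = 7 | data) = 0.0017699.
The predictive probability is P(green next | data) = (1/8)(0.26018) + (1/4)(0.43692) + (3/8)(0.094817) + (1/2)(0.19418) + (3/4)(0.012137) + (7/8)(0.0017699) = 0.28505.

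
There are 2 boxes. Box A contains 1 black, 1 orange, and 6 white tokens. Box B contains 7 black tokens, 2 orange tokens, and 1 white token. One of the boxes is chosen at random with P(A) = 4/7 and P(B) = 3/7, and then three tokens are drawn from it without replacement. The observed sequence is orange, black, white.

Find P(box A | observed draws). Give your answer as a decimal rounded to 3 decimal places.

Under each hypothesis, the probability of the observed sequence is: P(data | box A) = (1/8)(1/7)(6/6) = 0.017857; P(data | box B) = (2/10)(7/9)(1/8) = 0.019444.
The prior-weighted likelihoods are 4/7 · 0.017857 = 0.010204, 3/7 · 0.019444 = 0.0083333; with total 0.018537.
So P(box A | data) = (0.010204) / (0.018537) = 0.55046.

0.550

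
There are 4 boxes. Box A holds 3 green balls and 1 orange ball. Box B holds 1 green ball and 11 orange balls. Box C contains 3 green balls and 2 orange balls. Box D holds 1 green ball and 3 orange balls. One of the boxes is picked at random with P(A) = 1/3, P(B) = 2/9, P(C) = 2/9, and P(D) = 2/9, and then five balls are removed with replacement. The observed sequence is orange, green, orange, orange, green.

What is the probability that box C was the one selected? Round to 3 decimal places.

0.339

The likelihood of the observed sequence under each hypothesis: P(data | box A) = (1/4)(3/4)(1/4)(1/4)(3/4) = 0.0087891; P(data | box B) = (11/12)(1/12)(11/12)(11/12)(1/12) = 0.005349; P(data | box C) = (2/5)(3/5)(2/5)(2/5)(3/5) = 0.02304; P(data | box D) = (3/4)(1/4)(3/4)(3/4)(1/4) = 0.026367.
Weighting by the prior gives 1/3 · 0.0087891 = 0.0029297, 2/9 · 0.005349 = 0.0011887, 2/9 · 0.02304 = 0.00512, 2/9 · 0.026367 = 0.0058594; these sum to 0.015098.
So P(box C | data) = (0.00512) / (0.015098) = 0.33912.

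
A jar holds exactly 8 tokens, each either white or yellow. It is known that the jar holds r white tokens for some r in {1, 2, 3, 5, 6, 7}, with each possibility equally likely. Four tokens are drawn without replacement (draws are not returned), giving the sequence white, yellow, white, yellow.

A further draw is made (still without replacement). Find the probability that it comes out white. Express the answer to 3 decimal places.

0.500

Compute the likelihood of the observed sequence for each case: P(data | r = 1) = (1/8)(7/7)(0/6) = 0; P(data | r = 2) = (2/8)(6/7)(1/6)(5/5) = 1/28; P(data | r = 3) = (3/8)(5/7)(2/6)(4/5) = 1/14; P(data | r = 5) = (5/8)(3/7)(4/6)(2/5) = 1/14; P(data | r = 6) = (6/8)(2/7)(5/6)(1/5) = 1/28; P(data | r = 7) = (7/8)(1/7)(6/6)(0/5) = 0.
The prior-weighted likelihoods are 1/6 · 0 = 0, 1/6 · 1/28 = 1/168, 1/6 · 1/14 = 1/84, 1/6 · 1/14 = 1/84, 1/6 · 1/28 = 1/168, 1/6 · 0 = 0; with total 1/28.
The posterior is then P(r = 1 | data) = 0, P(r = 2 | data) = 1/6, P(r = 3 | data) = 1/3, P(r = 5 | data) = 1/3, P(r = 6 | data) = 1/6, P(r = 7 | data) = 0.
The predictive probability is P(white next | data) = (0)(1/6) + (1/4)(1/3) + (3/4)(1/3) + (1)(1/6) = 1/2.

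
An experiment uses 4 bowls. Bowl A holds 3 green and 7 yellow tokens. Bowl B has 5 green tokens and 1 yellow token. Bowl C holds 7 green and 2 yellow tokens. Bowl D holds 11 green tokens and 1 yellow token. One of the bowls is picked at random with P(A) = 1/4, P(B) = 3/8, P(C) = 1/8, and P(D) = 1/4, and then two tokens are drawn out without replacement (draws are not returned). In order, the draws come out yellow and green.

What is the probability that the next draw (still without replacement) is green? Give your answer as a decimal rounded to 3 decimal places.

For each hypothesis, P(data | H) works out to: P(data | bowl A) = (7/10)(3/9) = 0.23333; P(data | bowl B) = (1/6)(5/5) = 0.16667; P(data | bowl C) = (2/9)(7/8) = 0.19444; P(data | bowl D) = (1/12)(11/11) = 0.083333.
Weighting by the prior gives 1/4 · 0.23333 = 0.058333, 3/8 · 0.16667 = 0.0625, 1/8 · 0.19444 = 0.024306, 1/4 · 0.083333 = 0.020833; these sum to 0.16597.
Normalising, the posterior is P(bowl A | data) = 0.35146, P(bowl B | data) = 0.37657, P(bowl C | data) = 0.14644, P(bowl D | data) = 0.12552.
So P(green next | data) = Σ P(green next | H) P(H | data) = (1/4)(0.35146) + (1)(0.37657) + (6/7)(0.14644) + (1)(0.12552) = 0.71548.

0.715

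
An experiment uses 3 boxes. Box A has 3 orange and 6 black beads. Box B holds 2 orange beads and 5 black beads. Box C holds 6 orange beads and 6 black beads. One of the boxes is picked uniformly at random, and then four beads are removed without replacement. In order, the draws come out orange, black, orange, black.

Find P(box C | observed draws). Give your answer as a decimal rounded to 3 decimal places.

For each hypothesis, P(data | H) works out to: P(data | box A) = (3/9)(6/8)(2/7)(5/6) = 0.059524; P(data | box B) = (2/7)(5/6)(1/5)(4/4) = 0.047619; P(data | box C) = (6/12)(6/11)(5/10)(5/9) = 0.075758.
Multiplying each by its prior: 1/3 · 0.059524 = 0.019841, 1/3 · 0.047619 = 0.015873, 1/3 · 0.075758 = 0.025253; with total 0.060967.
By Bayes' rule, P(box C | data) = (0.025253) / (0.060967) = 0.4142.

0.414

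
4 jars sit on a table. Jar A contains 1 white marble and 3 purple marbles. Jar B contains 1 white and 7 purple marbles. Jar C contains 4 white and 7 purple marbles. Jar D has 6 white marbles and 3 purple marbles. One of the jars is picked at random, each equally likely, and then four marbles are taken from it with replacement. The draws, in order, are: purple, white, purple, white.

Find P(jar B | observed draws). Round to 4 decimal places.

Compute the likelihood of the observed sequence for each case: P(data | jar A) = (3/4)(1/4)(3/4)(1/4) = 0.035156; P(data | jar B) = (7/8)(1/8)(7/8)(1/8) = 0.011963; P(data | jar C) = (7/11)(4/11)(7/11)(4/11) = 0.053548; P(data | jar D) = (3/9)(6/9)(3/9)(6/9) = 0.049383.
The prior-weighted likelihoods are 1/4 · 0.035156 = 0.0087891, 1/4 · 0.011963 = 0.0029907, 1/4 · 0.053548 = 0.013387, 1/4 · 0.049383 = 0.012346; these sum to 0.037513.
Therefore the posterior P(jar B | data) = (0.0029907) / (0.037513) = 0.079726.

0.0797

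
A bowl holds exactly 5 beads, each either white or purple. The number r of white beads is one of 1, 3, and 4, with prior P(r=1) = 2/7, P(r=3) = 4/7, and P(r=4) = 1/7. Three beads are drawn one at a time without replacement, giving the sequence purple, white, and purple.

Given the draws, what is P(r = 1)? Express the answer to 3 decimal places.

For each hypothesis, P(data | H) works out to: P(data | r = 1) = (4/5)(1/4)(3/3) = 1/5; P(data | r = 3) = (2/5)(3/4)(1/3) = 1/10; P(data | r = 4) = (1/5)(4/4)(0/3) = 0.
Weighting by the prior gives 2/7 · 1/5 = 2/35, 4/7 · 1/10 = 2/35, 1/7 · 0 = 0; summing to 4/35.
Hence P(r = 1 | data) = (2/35) / (4/35) = 1/2.

0.500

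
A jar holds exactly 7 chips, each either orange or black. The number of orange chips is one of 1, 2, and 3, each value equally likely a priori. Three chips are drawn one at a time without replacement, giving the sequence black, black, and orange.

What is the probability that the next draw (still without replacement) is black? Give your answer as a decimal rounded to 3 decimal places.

For each hypothesis, P(data | H) works out to: P(data | r = 1) = (6/7)(5/6)(1/5) = 1/7; P(data | r = 2) = (5/7)(4/6)(2/5) = 4/21; P(data | r = 3) = (4/7)(3/6)(3/5) = 6/35.
Multiplying each by its prior: 1/3 · 1/7 = 1/21, 1/3 · 4/21 = 4/63, 1/3 · 6/35 = 2/35; summing to 53/315.
Dividing through by the total gives posterior P(r = 1 | data) = 15/53, P(r = 2 | data) = 20/53, P(r = 3 | data) = 18/53.
So P(black next | data) = Σ P(black next | H) P(H | data) = (1)(15/53) + (3/4)(20/53) + (1/2)(18/53) = 39/53.

0.736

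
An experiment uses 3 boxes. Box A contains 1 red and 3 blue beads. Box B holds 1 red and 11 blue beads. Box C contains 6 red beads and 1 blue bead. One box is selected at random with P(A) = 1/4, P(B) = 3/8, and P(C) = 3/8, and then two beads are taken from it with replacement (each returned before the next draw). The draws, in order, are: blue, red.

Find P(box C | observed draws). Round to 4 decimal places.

For each hypothesis, P(data | H) works out to: P(data | box A) = (3/4)(1/4) = 0.1875; P(data | box B) = (11/12)(1/12) = 0.076389; P(data | box C) = (1/7)(6/7) = 0.12245.
Weighting by the prior gives 1/4 · 0.1875 = 0.046875, 3/8 · 0.076389 = 0.028646, 3/8 · 0.12245 = 0.045918; summing to 0.12144.
Hence P(box C | data) = (0.045918) / (0.12144) = 0.37812.

0.3781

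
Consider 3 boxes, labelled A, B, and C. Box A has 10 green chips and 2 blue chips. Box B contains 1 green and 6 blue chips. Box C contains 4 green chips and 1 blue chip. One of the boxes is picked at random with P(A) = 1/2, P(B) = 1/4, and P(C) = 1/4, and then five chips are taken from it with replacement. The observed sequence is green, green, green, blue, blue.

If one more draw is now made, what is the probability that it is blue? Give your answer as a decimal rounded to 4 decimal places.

Under each hypothesis, the probability of the observed sequence is: P(data | box A) = (10/12)(10/12)(10/12)(2/12)(2/12) = 0.016075; P(data | box B) = (1/7)(1/7)(1/7)(6/7)(6/7) = 0.002142; P(data | box C) = (4/5)(4/5)(4/5)(1/5)(1/5) = 0.02048.
The prior-weighted likelihoods are 1/2 · 0.016075 = 0.0080376, 1/4 · 0.002142 = 0.00053549, 1/4 · 0.02048 = 0.00512; summing to 0.013693.
Normalising, the posterior is P(box A | data) = 0.58698, P(box B | data) = 0.039107, P(box C | data) = 0.37391.
Averaging over the posterior, P(blue next | data) = (1/6)(0.58698) + (6/7)(0.039107) + (1/5)(0.37391) = 0.20613.

0.2061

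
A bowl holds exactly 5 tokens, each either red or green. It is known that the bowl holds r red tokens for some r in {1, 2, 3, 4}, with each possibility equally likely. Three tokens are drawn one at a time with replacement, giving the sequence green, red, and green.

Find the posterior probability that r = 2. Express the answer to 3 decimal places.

0.360

For each hypothesis, P(data | H) works out to: P(data | r = 1) = (4/5)(1/5)(4/5) = 16/125; P(data | r = 2) = (3/5)(2/5)(3/5) = 18/125; P(data | r = 3) = (2/5)(3/5)(2/5) = 12/125; P(data | r = 4) = (1/5)(4/5)(1/5) = 4/125.
Weighting by the prior gives 1/4 · 16/125 = 4/125, 1/4 · 18/125 = 9/250, 1/4 · 12/125 = 3/125, 1/4 · 4/125 = 1/125; these sum to 1/10.
By Bayes' rule, P(r = 2 | data) = (9/250) / (1/10) = 9/25.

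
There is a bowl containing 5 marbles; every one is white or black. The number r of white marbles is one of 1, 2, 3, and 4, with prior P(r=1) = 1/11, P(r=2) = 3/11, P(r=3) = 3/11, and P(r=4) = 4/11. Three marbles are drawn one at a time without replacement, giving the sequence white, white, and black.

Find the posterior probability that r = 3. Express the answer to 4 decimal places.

Under each hypothesis, the probability of the observed sequence is: P(data | r = 1) = (1/5)(0/4) = 0; P(data | r = 2) = (2/5)(1/4)(3/3) = 1/10; P(data | r = 3) = (3/5)(2/4)(2/3) = 1/5; P(data | r = 4) = (4/5)(3/4)(1/3) = 1/5.
Weighting by the prior gives 1/11 · 0 = 0, 3/11 · 1/10 = 3/110, 3/11 · 1/5 = 3/55, 4/11 · 1/5 = 4/55; with total 17/110.
So P(r = 3 | data) = (3/55) / (17/110) = 6/17.

0.3529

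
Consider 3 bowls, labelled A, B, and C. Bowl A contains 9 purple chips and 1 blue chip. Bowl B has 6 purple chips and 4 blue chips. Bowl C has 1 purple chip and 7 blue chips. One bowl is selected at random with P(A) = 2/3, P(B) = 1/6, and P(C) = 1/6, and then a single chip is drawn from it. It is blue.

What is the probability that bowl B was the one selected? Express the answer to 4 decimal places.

Under each hypothesis, the probability of this draw is: P(data | bowl A) = (1/10) = 1/10; P(data | bowl B) = (4/10) = 2/5; P(data | bowl C) = (7/8) = 7/8.
Multiplying each by its prior: 2/3 · 1/10 = 1/15, 1/6 · 2/5 = 1/15, 1/6 · 7/8 = 7/48; with total 67/240.
Therefore the posterior P(bowl B | data) = (1/15) / (67/240) = 16/67.

0.2388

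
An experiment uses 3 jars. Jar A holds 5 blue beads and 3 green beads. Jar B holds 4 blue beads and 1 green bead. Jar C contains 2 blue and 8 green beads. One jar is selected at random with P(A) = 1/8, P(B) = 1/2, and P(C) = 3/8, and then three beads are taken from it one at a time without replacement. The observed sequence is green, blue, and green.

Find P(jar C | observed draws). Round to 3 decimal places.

For each hypothesis, P(data | H) works out to: P(data | jar A) = (3/8)(5/7)(2/6) = 0.089286; P(data | jar B) = (1/5)(4/4)(0/3) = 0; P(data | jar C) = (8/10)(2/9)(7/8) = 0.15556.
Weighting by the prior gives 1/8 · 0.089286 = 0.011161, 1/2 · 0 = 0, 3/8 · 0.15556 = 0.058333; with total 0.069494.
Hence P(jar C | data) = (0.058333) / (0.069494) = 0.8394.

0.839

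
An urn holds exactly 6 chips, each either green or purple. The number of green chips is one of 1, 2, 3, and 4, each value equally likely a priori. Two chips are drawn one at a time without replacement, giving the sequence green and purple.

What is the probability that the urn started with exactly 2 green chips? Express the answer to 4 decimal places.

Compute the likelihood of the observed sequence for each case: P(data | r = 1) = (1/6)(5/5) = 1/6; P(data | r = 2) = (2/6)(4/5) = 4/15; P(data | r = 3) = (3/6)(3/5) = 3/10; P(data | r = 4) = (4/6)(2/5) = 4/15.
The prior-weighted likelihoods are 1/4 · 1/6 = 1/24, 1/4 · 4/15 = 1/15, 1/4 · 3/10 = 3/40, 1/4 · 4/15 = 1/15; with total 1/4.
By Bayes' rule, P(r = 2 | data) = (1/15) / (1/4) = 4/15.

0.2667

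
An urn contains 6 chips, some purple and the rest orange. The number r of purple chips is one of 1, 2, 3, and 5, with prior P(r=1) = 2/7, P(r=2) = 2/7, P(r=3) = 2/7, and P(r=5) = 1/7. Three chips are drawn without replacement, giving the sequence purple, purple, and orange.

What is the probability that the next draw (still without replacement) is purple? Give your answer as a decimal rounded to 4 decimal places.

For each hypothesis, P(data | H) works out to: P(data | r = 1) = (1/6)(0/5) = 0; P(data | r = 2) = (2/6)(1/5)(4/4) = 1/15; P(data | r = 3) = (3/6)(2/5)(3/4) = 3/20; P(data | r = 5) = (5/6)(4/5)(1/4) = 1/6.
The prior-weighted likelihoods are 2/7 · 0 = 0, 2/7 · 1/15 = 2/105, 2/7 · 3/20 = 3/70, 1/7 · 1/6 = 1/42; with total 3/35.
The posterior is then P(r = 1 | data) = 0, P(r = 2 | data) = 2/9, P(r = 3 | data) = 1/2, P(r = 5 | data) = 5/18.
Averaging over the posterior, P(purple next | data) = (0)(2/9) + (1/3)(1/2) + (1)(5/18) = 4/9.

0.4444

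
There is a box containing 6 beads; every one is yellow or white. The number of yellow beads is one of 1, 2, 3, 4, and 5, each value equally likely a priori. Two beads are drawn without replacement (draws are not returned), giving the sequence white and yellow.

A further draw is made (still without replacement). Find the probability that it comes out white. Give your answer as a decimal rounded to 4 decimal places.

0.5000

Compute the likelihood of the observed sequence for each case: P(data | r = 1) = (5/6)(1/5) = 1/6; P(data | r = 2) = (4/6)(2/5) = 4/15; P(data | r = 3) = (3/6)(3/5) = 3/10; P(data | r = 4) = (2/6)(4/5) = 4/15; P(data | r = 5) = (1/6)(5/5) = 1/6.
Weighting by the prior gives 1/5 · 1/6 = 1/30, 1/5 · 4/15 = 4/75, 1/5 · 3/10 = 3/50, 1/5 · 4/15 = 4/75, 1/5 · 1/6 = 1/30; with total 7/30.
Normalising, the posterior is P(r = 1 | data) = 1/7, P(r = 2 | data) = 8/35, P(r = 3 | data) = 9/35, P(r = 4 | data) = 8/35, P(r = 5 | data) = 1/7.
So P(white next | data) = Σ P(white next | H) P(H | data) = (1)(1/7) + (3/4)(8/35) + (1/2)(9/35) + (1/4)(8/35) + (0)(1/7) = 1/2.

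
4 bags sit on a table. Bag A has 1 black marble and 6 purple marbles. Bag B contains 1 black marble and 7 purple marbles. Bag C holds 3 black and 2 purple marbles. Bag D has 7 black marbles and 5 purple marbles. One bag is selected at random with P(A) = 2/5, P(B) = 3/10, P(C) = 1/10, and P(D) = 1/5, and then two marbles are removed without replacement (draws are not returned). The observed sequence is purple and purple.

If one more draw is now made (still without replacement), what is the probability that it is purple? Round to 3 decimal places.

Under each hypothesis, the probability of the observed sequence is: P(data | bag A) = (6/7)(5/6) = 0.71429; P(data | bag B) = (7/8)(6/7) = 0.75; P(data | bag C) = (2/5)(1/4) = 0.1; P(data | bag D) = (5/12)(4/11) = 0.15152.
Weighting by the prior gives 2/5 · 0.71429 = 0.28571, 3/10 · 0.75 = 0.225, 1/10 · 0.1 = 0.01, 1/5 · 0.15152 = 0.030303; summing to 0.55102.
Dividing through by the total gives posterior P(bag A | data) = 0.51852, P(bag B | data) = 0.40834, P(bag C | data) = 0.018148, P(bag D | data) = 0.054995.
So P(purple next | data) = Σ P(purple next | H) P(H | data) = (4/5)(0.51852) + (5/6)(0.40834) + (0)(0.018148) + (3/10)(0.054995) = 0.7716.

0.772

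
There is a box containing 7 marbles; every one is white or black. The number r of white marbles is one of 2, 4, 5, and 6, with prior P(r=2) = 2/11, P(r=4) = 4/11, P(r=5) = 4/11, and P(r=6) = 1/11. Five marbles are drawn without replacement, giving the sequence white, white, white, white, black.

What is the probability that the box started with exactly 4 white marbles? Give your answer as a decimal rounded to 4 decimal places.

The likelihood of the observed sequence under each hypothesis: P(data | r = 2) = (2/7)(1/6)(0/5) = 0; P(data | r = 4) = (4/7)(3/6)(2/5)(1/4)(3/3) = 0.028571; P(data | r = 5) = (5/7)(4/6)(3/5)(2/4)(2/3) = 0.095238; P(data | r = 6) = (6/7)(5/6)(4/5)(3/4)(1/3) = 0.14286.
Weighting by the prior gives 2/11 · 0 = 0, 4/11 · 0.028571 = 0.01039, 4/11 · 0.095238 = 0.034632, 1/11 · 0.14286 = 0.012987; with total 0.058009.
Hence P(r = 4 | data) = (0.01039) / (0.058009) = 0.1791.

0.1791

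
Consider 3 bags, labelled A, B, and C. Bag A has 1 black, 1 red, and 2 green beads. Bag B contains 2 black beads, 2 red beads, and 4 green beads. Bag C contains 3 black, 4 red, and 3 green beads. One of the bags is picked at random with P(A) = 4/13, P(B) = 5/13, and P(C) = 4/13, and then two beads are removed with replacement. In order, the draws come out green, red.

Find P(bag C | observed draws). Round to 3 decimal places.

For each hypothesis, P(data | H) works out to: P(data | bag A) = (2/4)(1/4) = 0.125; P(data | bag B) = (4/8)(2/8) = 0.125; P(data | bag C) = (3/10)(4/10) = 0.12.
Weighting by the prior gives 4/13 · 0.125 = 0.038462, 5/13 · 0.125 = 0.048077, 4/13 · 0.12 = 0.036923; summing to 0.12346.
So P(bag C | data) = (0.036923) / (0.12346) = 0.29907.

0.299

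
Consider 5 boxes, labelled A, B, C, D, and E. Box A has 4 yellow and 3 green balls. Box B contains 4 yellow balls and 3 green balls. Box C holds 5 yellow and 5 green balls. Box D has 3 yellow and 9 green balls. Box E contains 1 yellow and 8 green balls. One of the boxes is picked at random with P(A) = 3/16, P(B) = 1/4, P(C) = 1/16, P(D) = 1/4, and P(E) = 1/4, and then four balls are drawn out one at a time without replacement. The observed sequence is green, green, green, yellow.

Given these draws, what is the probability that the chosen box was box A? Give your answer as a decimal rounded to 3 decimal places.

For each hypothesis, P(data | H) works out to: P(data | box A) = (3/7)(2/6)(1/5)(4/4) = 0.028571; P(data | box B) = (3/7)(2/6)(1/5)(4/4) = 0.028571; P(data | box C) = (5/10)(4/9)(3/8)(5/7) = 0.059524; P(data | box D) = (9/12)(8/11)(7/10)(3/9) = 0.12727; P(data | box E) = (8/9)(7/8)(6/7)(1/6) = 0.11111.
Weighting by the prior gives 3/16 · 0.028571 = 0.0053571, 1/4 · 0.028571 = 0.0071429, 1/16 · 0.059524 = 0.0037202, 1/4 · 0.12727 = 0.031818, 1/4 · 0.11111 = 0.027778; summing to 0.075816.
Therefore the posterior P(box A | data) = (0.0053571) / (0.075816) = 0.07066.

0.071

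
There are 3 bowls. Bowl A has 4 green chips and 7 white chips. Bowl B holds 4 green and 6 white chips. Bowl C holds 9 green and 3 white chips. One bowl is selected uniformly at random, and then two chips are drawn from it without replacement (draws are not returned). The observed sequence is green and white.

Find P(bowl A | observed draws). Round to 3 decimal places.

0.351

Compute the likelihood of the observed sequence for each case: P(data | bowl A) = (4/11)(7/10) = 0.25455; P(data | bowl B) = (4/10)(6/9) = 0.26667; P(data | bowl C) = (9/12)(3/11) = 0.20455.
Weighting by the prior gives 1/3 · 0.25455 = 0.084848, 1/3 · 0.26667 = 0.088889, 1/3 · 0.20455 = 0.068182; these sum to 0.24192.
By Bayes' rule, P(bowl A | data) = (0.084848) / (0.24192) = 0.35073.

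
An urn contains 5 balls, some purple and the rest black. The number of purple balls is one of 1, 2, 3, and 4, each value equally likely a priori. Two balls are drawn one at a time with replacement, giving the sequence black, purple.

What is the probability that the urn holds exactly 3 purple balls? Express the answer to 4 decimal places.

0.3000

The likelihood of the observed sequence under each hypothesis: P(data | r = 1) = (4/5)(1/5) = 4/25; P(data | r = 2) = (3/5)(2/5) = 6/25; P(data | r = 3) = (2/5)(3/5) = 6/25; P(data | r = 4) = (1/5)(4/5) = 4/25.
The prior-weighted likelihoods are 1/4 · 4/25 = 1/25, 1/4 · 6/25 = 3/50, 1/4 · 6/25 = 3/50, 1/4 · 4/25 = 1/25; with total 1/5.
Therefore the posterior P(r = 3 | data) = (3/50) / (1/5) = 3/10.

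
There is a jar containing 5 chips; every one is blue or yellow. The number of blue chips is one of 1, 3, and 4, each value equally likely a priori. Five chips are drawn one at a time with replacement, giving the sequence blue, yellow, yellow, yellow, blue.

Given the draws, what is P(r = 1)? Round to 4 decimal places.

For each hypothesis, P(data | H) works out to: P(data | r = 1) = (1/5)(4/5)(4/5)(4/5)(1/5) = 0.02048; P(data | r = 3) = (3/5)(2/5)(2/5)(2/5)(3/5) = 0.02304; P(data | r = 4) = (4/5)(1/5)(1/5)(1/5)(4/5) = 0.00512.
Multiplying each by its prior: 1/3 · 0.02048 = 0.0068267, 1/3 · 0.02304 = 0.00768, 1/3 · 0.00512 = 0.0017067; summing to 0.016213.
So P(r = 1 | data) = (0.0068267) / (0.016213) = 0.42105.

0.4211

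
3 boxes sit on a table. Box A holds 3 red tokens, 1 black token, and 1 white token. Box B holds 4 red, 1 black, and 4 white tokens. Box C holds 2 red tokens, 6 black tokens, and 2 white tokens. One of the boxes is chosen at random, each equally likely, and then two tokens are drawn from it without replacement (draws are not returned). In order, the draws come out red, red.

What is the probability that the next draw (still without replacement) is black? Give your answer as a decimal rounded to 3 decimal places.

For each hypothesis, P(data | H) works out to: P(data | box A) = (3/5)(2/4) = 3/10; P(data | box B) = (4/9)(3/8) = 1/6; P(data | box C) = (2/10)(1/9) = 1/45.
The prior-weighted likelihoods are 1/3 · 3/10 = 1/10, 1/3 · 1/6 = 1/18, 1/3 · 1/45 = 1/135; these sum to 22/135.
The posterior is then P(box A | data) = 27/44, P(box B | data) = 15/44, P(box C | data) = 1/22.
So P(black next | data) = Σ P(black next | H) P(H | data) = (1/3)(27/44) + (1/7)(15/44) + (3/4)(1/22) = 177/616.

0.287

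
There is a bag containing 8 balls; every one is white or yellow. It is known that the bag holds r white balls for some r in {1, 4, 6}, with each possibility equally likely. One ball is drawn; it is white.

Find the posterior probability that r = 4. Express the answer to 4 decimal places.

0.3636

Compute the likelihood of this draw for each case: P(data | r = 1) = (1/8) = 1/8; P(data | r = 4) = (4/8) = 1/2; P(data | r = 6) = (6/8) = 3/4.
Weighting by the prior gives 1/3 · 1/8 = 1/24, 1/3 · 1/2 = 1/6, 1/3 · 3/4 = 1/4; with total 11/24.
Hence P(r = 4 | data) = (1/6) / (11/24) = 4/11.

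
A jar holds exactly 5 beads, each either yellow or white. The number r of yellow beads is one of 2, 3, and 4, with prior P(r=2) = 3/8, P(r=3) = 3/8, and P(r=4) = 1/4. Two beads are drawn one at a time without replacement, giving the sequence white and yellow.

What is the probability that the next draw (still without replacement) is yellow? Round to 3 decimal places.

0.591

Compute the likelihood of the observed sequence for each case: P(data | r = 2) = (3/5)(2/4) = 3/10; P(data | r = 3) = (2/5)(3/4) = 3/10; P(data | r = 4) = (1/5)(4/4) = 1/5.
The prior-weighted likelihoods are 3/8 · 3/10 = 9/80, 3/8 · 3/10 = 9/80, 1/4 · 1/5 = 1/20; with total 11/40.
Dividing through by the total gives posterior P(r = 2 | data) = 9/22, P(r = 3 | data) = 9/22, P(r = 4 | data) = 2/11.
The predictive probability is P(yellow next | data) = (1/3)(9/22) + (2/3)(9/22) + (1)(2/11) = 13/22.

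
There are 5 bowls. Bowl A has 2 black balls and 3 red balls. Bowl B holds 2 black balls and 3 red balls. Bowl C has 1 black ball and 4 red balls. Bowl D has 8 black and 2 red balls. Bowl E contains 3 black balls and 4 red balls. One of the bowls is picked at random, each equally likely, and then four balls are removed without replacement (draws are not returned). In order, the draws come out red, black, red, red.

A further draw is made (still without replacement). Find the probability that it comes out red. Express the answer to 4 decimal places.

0.4706

Under each hypothesis, the probability of the observed sequence is: P(data | bowl A) = (3/5)(2/4)(2/3)(1/2) = 1/10; P(data | bowl B) = (3/5)(2/4)(2/3)(1/2) = 1/10; P(data | bowl C) = (4/5)(1/4)(3/3)(2/2) = 1/5; P(data | bowl D) = (2/10)(8/9)(1/8)(0/7) = 0; P(data | bowl E) = (4/7)(3/6)(3/5)(2/4) = 3/35.
Multiplying each by its prior: 1/5 · 1/10 = 1/50, 1/5 · 1/10 = 1/50, 1/5 · 1/5 = 1/25, 1/5 · 0 = 0, 1/5 · 3/35 = 3/175; summing to 17/175.
The posterior is then P(bowl A | data) = 7/34, P(bowl B | data) = 7/34, P(bowl C | data) = 7/17, P(bowl D | data) = 0, P(bowl E | data) = 3/17.
The predictive probability is P(red next | data) = (0)(7/34) + (0)(7/34) + (1)(7/17) + (1/3)(3/17) = 8/17.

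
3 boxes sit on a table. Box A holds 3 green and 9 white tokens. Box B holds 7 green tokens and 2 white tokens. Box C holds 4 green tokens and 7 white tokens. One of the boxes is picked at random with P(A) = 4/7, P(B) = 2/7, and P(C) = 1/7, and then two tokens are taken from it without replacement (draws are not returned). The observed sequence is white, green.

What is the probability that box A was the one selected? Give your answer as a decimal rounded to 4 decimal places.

0.5598

Under each hypothesis, the probability of the observed sequence is: P(data | box A) = (9/12)(3/11) = 0.20455; P(data | box B) = (2/9)(7/8) = 0.19444; P(data | box C) = (7/11)(4/10) = 0.25455.
The prior-weighted likelihoods are 4/7 · 0.20455 = 0.11688, 2/7 · 0.19444 = 0.055556, 1/7 · 0.25455 = 0.036364; summing to 0.2088.
By Bayes' rule, P(box A | data) = (0.11688) / (0.2088) = 0.55978.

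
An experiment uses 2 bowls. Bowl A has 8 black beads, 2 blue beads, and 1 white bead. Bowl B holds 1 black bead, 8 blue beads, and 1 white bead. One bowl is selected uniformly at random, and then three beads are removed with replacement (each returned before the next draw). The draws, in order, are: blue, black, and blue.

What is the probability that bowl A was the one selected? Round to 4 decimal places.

0.2731

For each hypothesis, P(data | H) works out to: P(data | bowl A) = (2/11)(8/11)(2/11) = 0.024042; P(data | bowl B) = (8/10)(1/10)(8/10) = 0.064.
Weighting by the prior gives 1/2 · 0.024042 = 0.012021, 1/2 · 0.064 = 0.032; these sum to 0.044021.
Therefore the posterior P(bowl A | data) = (0.012021) / (0.044021) = 0.27307.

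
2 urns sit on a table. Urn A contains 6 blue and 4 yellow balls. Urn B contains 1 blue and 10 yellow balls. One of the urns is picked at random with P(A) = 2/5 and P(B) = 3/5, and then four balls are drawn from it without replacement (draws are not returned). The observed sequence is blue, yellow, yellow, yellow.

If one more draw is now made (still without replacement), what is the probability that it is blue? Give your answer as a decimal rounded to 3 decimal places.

The likelihood of the observed sequence under each hypothesis: P(data | urn A) = (6/10)(4/9)(3/8)(2/7) = 0.028571; P(data | urn B) = (1/11)(10/10)(9/9)(8/8) = 0.090909.
Multiplying each by its prior: 2/5 · 0.028571 = 0.011429, 3/5 · 0.090909 = 0.054545; these sum to 0.065974.
The posterior is then P(urn A | data) = 0.17323, P(urn B | data) = 0.82677.
The predictive probability is P(blue next | data) = (5/6)(0.17323) + (0)(0.82677) = 0.14436.

0.144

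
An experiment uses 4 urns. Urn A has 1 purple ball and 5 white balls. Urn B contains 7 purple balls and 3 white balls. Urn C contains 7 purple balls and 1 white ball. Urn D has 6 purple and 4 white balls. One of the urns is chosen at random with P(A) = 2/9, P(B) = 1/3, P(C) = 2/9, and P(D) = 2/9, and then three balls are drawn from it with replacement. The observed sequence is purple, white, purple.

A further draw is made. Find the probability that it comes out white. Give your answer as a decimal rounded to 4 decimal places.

0.3207

The likelihood of the observed sequence under each hypothesis: P(data | urn A) = (1/6)(5/6)(1/6) = 0.023148; P(data | urn B) = (7/10)(3/10)(7/10) = 0.147; P(data | urn C) = (7/8)(1/8)(7/8) = 0.095703; P(data | urn D) = (6/10)(4/10)(6/10) = 0.144.
Multiplying each by its prior: 2/9 · 0.023148 = 0.005144, 1/3 · 0.147 = 0.049, 2/9 · 0.095703 = 0.021267, 2/9 · 0.144 = 0.032; summing to 0.10741.
Normalising, the posterior is P(urn A | data) = 0.047891, P(urn B | data) = 0.45619, P(urn C | data) = 0.198, P(urn D | data) = 0.29792.
So P(white next | data) = Σ P(white next | H) P(H | data) = (5/6)(0.047891) + (3/10)(0.45619) + (1/8)(0.198) + (2/5)(0.29792) = 0.32068.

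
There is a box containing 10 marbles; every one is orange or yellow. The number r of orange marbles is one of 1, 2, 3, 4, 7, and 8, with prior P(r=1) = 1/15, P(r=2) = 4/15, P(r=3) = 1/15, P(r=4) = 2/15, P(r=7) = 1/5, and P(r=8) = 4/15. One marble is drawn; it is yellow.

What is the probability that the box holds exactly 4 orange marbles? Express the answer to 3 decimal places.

0.156

Under each hypothesis, the probability of this draw is: P(data | r = 1) = (9/10) = 9/10; P(data | r = 2) = (8/10) = 4/5; P(data | r = 3) = (7/10) = 7/10; P(data | r = 4) = (6/10) = 3/5; P(data | r = 7) = (3/10) = 3/10; P(data | r = 8) = (2/10) = 1/5.
Multiplying each by its prior: 1/15 · 9/10 = 3/50, 4/15 · 4/5 = 16/75, 1/15 · 7/10 = 7/150, 2/15 · 3/5 = 2/25, 1/5 · 3/10 = 3/50, 4/15 · 1/5 = 4/75; summing to 77/150.
Therefore the posterior P(r = 4 | data) = (2/25) / (77/150) = 12/77.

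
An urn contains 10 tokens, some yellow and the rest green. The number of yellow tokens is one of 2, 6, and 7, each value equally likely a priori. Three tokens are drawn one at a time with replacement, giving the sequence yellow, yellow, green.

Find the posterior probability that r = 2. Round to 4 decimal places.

The likelihood of the observed sequence under each hypothesis: P(data | r = 2) = (2/10)(2/10)(8/10) = 0.032; P(data | r = 6) = (6/10)(6/10)(4/10) = 0.144; P(data | r = 7) = (7/10)(7/10)(3/10) = 0.147.
Weighting by the prior gives 1/3 · 0.032 = 0.010667, 1/3 · 0.144 = 0.048, 1/3 · 0.147 = 0.049; with total 0.10767.
By Bayes' rule, P(r = 2 | data) = (0.010667) / (0.10767) = 0.099071.

0.0991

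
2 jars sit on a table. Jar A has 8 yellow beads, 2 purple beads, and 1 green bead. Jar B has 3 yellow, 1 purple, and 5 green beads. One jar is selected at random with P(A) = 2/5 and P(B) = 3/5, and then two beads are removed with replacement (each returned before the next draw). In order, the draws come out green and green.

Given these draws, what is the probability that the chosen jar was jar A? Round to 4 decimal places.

Compute the likelihood of the observed sequence for each case: P(data | jar A) = (1/11)(1/11) = 0.0082645; P(data | jar B) = (5/9)(5/9) = 0.30864.
The prior-weighted likelihoods are 2/5 · 0.0082645 = 0.0033058, 3/5 · 0.30864 = 0.18519; with total 0.18849.
So P(jar A | data) = (0.0033058) / (0.18849) = 0.017538.

0.0175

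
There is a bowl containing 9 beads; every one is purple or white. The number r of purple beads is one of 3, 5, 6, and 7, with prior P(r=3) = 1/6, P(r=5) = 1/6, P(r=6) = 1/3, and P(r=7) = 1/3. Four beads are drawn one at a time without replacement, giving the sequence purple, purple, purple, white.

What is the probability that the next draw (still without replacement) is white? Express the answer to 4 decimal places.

0.3464

Under each hypothesis, the probability of the observed sequence is: P(data | r = 3) = (3/9)(2/8)(1/7)(6/6) = 1/84; P(data | r = 5) = (5/9)(4/8)(3/7)(4/6) = 5/63; P(data | r = 6) = (6/9)(5/8)(4/7)(3/6) = 5/42; P(data | r = 7) = (7/9)(6/8)(5/7)(2/6) = 5/36.
The prior-weighted likelihoods are 1/6 · 1/84 = 1/504, 1/6 · 5/63 = 5/378, 1/3 · 5/42 = 5/126, 1/3 · 5/36 = 5/108; these sum to 17/168.
The posterior is then P(r = 3 | data) = 1/51, P(r = 5 | data) = 20/153, P(r = 6 | data) = 20/51, P(r = 7 | data) = 70/153.
Averaging over the posterior, P(white next | data) = (1)(1/51) + (3/5)(20/153) + (2/5)(20/51) + (1/5)(70/153) = 53/153.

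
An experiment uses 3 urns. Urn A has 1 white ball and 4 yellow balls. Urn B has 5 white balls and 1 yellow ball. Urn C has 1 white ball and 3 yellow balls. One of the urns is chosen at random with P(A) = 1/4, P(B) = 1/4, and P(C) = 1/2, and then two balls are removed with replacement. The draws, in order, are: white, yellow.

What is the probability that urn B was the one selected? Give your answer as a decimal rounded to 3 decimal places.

Compute the likelihood of the observed sequence for each case: P(data | urn A) = (1/5)(4/5) = 0.16; P(data | urn B) = (5/6)(1/6) = 0.13889; P(data | urn C) = (1/4)(3/4) = 0.1875.
The prior-weighted likelihoods are 1/4 · 0.16 = 0.04, 1/4 · 0.13889 = 0.034722, 1/2 · 0.1875 = 0.09375; with total 0.16847.
Therefore the posterior P(urn B | data) = (0.034722) / (0.16847) = 0.2061.

0.206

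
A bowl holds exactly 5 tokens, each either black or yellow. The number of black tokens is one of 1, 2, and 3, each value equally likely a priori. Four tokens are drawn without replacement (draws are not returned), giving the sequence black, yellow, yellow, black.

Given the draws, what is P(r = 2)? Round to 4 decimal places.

0.5000

The likelihood of the observed sequence under each hypothesis: P(data | r = 1) = (1/5)(4/4)(3/3)(0/2) = 0; P(data | r = 2) = (2/5)(3/4)(2/3)(1/2) = 1/10; P(data | r = 3) = (3/5)(2/4)(1/3)(2/2) = 1/10.
The prior-weighted likelihoods are 1/3 · 0 = 0, 1/3 · 1/10 = 1/30, 1/3 · 1/10 = 1/30; summing to 1/15.
Therefore the posterior P(r = 2 | data) = (1/30) / (1/15) = 1/2.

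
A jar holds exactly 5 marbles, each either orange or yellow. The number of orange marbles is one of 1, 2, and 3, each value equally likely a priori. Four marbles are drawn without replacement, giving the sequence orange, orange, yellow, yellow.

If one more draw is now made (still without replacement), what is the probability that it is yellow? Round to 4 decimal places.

For each hypothesis, P(data | H) works out to: P(data | r = 1) = (1/5)(0/4) = 0; P(data | r = 2) = (2/5)(1/4)(3/3)(2/2) = 1/10; P(data | r = 3) = (3/5)(2/4)(2/3)(1/2) = 1/10.
The prior-weighted likelihoods are 1/3 · 0 = 0, 1/3 · 1/10 = 1/30, 1/3 · 1/10 = 1/30; with total 1/15.
Dividing through by the total gives posterior P(r = 1 | data) = 0, P(r = 2 | data) = 1/2, P(r = 3 | data) = 1/2.
So P(yellow next | data) = Σ P(yellow next | H) P(H | data) = (1)(1/2) + (0)(1/2) = 1/2.

0.5000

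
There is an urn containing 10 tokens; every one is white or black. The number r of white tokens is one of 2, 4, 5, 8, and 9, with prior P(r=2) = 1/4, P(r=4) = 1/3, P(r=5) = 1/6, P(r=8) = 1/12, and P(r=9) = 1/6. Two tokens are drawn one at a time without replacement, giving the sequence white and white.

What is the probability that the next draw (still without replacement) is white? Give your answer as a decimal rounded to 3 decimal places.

For each hypothesis, P(data | H) works out to: P(data | r = 2) = (2/10)(1/9) = 1/45; P(data | r = 4) = (4/10)(3/9) = 2/15; P(data | r = 5) = (5/10)(4/9) = 2/9; P(data | r = 8) = (8/10)(7/9) = 28/45; P(data | r = 9) = (9/10)(8/9) = 4/5.
Multiplying each by its prior: 1/4 · 1/45 = 1/180, 1/3 · 2/15 = 2/45, 1/6 · 2/9 = 1/27, 1/12 · 28/45 = 7/135, 1/6 · 4/5 = 2/15; with total 49/180.
The posterior is then P(r = 2 | data) = 1/49, P(r = 4 | data) = 8/49, P(r = 5 | data) = 20/147, P(r = 8 | data) = 4/21, P(r = 9 | data) = 24/49.
The predictive probability is P(white next | data) = (0)(1/49) + (1/4)(8/49) + (3/8)(20/147) + (3/4)(4/21) + (7/8)(24/49) = 65/98.

0.663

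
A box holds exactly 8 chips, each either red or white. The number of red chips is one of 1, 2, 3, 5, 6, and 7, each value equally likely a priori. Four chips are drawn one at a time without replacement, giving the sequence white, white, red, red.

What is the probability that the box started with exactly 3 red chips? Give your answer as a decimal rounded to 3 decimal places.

0.333

Under each hypothesis, the probability of the observed sequence is: P(data | r = 1) = (7/8)(6/7)(1/6)(0/5) = 0; P(data | r = 2) = (6/8)(5/7)(2/6)(1/5) = 1/28; P(data | r = 3) = (5/8)(4/7)(3/6)(2/5) = 1/14; P(data | r = 5) = (3/8)(2/7)(5/6)(4/5) = 1/14; P(data | r = 6) = (2/8)(1/7)(6/6)(5/5) = 1/28; P(data | r = 7) = (1/8)(0/7) = 0.
Multiplying each by its prior: 1/6 · 0 = 0, 1/6 · 1/28 = 1/168, 1/6 · 1/14 = 1/84, 1/6 · 1/14 = 1/84, 1/6 · 1/28 = 1/168, 1/6 · 0 = 0; summing to 1/28.
So P(r = 3 | data) = (1/84) / (1/28) = 1/3.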